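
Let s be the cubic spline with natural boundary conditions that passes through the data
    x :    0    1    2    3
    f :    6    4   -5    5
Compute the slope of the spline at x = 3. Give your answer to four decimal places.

Let m_i = s''(x_i). Step sizes h_i = 1, 1, 1; slopes of the chords Δ_i = (y_(i+1) - y_i)/h_i = -2, -9, 10.
  1·m_0 + 4·m_1 + 1·m_2 = 6(Δ_1 - Δ_0) = -42
  1·m_1 + 4·m_2 + 1·m_3 = 6(Δ_2 - Δ_1) = 114
Natural end conditions: m_0 = m_3 = 0.
Solving the tridiagonal system: m_0 = 0, m_1 = -94/5, m_2 = 166/5, m_3 = 0.
On [2, 3], s'(x) = b_2 + 2c_2·(x - 2) + 3d_2·(x - 2)² with b_2 = Δ_2 - h_2(2m_2 + m_3)/6 = -16/15, c_2 = m_2/2 = 83/5, d_2 = (m_3 - m_2)/(6h_2) = -83/15. So s'(3) = 233/15.

15.5333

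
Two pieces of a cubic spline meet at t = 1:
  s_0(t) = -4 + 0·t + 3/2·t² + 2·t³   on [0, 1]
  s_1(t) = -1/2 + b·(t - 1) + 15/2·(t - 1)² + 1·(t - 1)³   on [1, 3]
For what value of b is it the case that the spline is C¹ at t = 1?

s_0'(t) = 0 + 3·t + 6·t², so s_0'(1) = 9. On the right, s_1'(1) = b, so b = 9.

9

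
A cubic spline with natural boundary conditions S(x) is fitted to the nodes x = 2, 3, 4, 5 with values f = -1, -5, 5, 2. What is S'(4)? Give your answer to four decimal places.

Let m_i = S''(x_i). Step sizes h_i = 1, 1, 1; slopes of the chords Δ_i = (y_(i+1) - y_i)/h_i = -4, 10, -3.
  1·m_0 + 4·m_1 + 1·m_2 = 6(Δ_1 - Δ_0) = 84
  1·m_1 + 4·m_2 + 1·m_3 = 6(Δ_2 - Δ_1) = -78
Natural end conditions: m_0 = m_3 = 0.
Solving the tridiagonal system: m_0 = 0, m_1 = 138/5, m_2 = -132/5, m_3 = 0.
On [4, 5], S'(x) = b_2 + 2c_2·(x - 4) + 3d_2·(x - 4)² with b_2 = Δ_2 - h_2(2m_2 + m_3)/6 = 29/5, c_2 = m_2/2 = -66/5, d_2 = (m_3 - m_2)/(6h_2) = 22/5. So S'(4) = 29/5.

5.8000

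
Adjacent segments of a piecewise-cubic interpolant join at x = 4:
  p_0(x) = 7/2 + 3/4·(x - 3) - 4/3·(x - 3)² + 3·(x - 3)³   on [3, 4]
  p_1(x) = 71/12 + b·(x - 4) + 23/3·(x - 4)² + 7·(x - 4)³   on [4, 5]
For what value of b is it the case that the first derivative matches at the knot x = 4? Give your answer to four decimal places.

p_0'(x) = 3/4 - 8/3·(x - 3) + 9·(x - 3)², so p_0'(4) = 85/12. On the right, p_1'(4) = b, so b = 85/12.

7.0833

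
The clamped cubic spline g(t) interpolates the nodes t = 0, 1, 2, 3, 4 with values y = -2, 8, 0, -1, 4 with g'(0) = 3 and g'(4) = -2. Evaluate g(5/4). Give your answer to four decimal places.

7.5879

Put σ_i = g'' at the i-th knot. Here h = (1, 1, 1, 1) and Δ = (10, -8, -1, 5), so the interior equations h_(i-1)·σ_(i-1) + 2(h_(i-1)+h_i)·σ_i + h_i·σ_(i+1) = 6(Δ_i − Δ_(i-1)) read
  1·σ_0 + 4·σ_1 + 1·σ_2 = 6(Δ_1 - Δ_0) = -108
  1·σ_1 + 4·σ_2 + 1·σ_3 = 6(Δ_2 - Δ_1) = 42
  1·σ_2 + 4·σ_3 + 1·σ_4 = 6(Δ_3 - Δ_2) = 36
Clamped end conditions give two more equations: 2h_0·σ_0 + h_0·σ_1 = 6(Δ_0 - g'(0)) = 42 and h_3·σ_3 + 2h_3·σ_4 = 6(g'(4) - Δ_3) = -42.
Forward elimination and back-substitution give σ_0 = 1177/28, σ_1 = -589/14, σ_2 = 73/4, σ_3 = 155/14, σ_4 = -743/28.
On [1, 2], g(t) = 8 + 167/56·(t - 1) - 589/28·(t - 1)² + 563/56·(t - 1)³.
With (t - 1) = 1/4: g(5/4) = 3885/512.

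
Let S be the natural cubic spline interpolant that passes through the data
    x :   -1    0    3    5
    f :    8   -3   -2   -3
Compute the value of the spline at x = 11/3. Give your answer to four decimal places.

-1.4848

Put m_i = S'' at the i-th knot. Here h = (1, 3, 2) and Δ = (-11, 1/3, -1/2), so the interior equations h_(i-1)·m_(i-1) + 2(h_(i-1)+h_i)·m_i + h_i·m_(i+1) = 6(Δ_i − Δ_(i-1)) read
  1·m_0 + 8·m_1 + 3·m_2 = 6(Δ_1 - Δ_0) = 68
  3·m_1 + 10·m_2 + 2·m_3 = 6(Δ_2 - Δ_1) = -5
Natural end conditions: m_0 = m_3 = 0.
Solving: m_0 = 0, m_1 = 695/71, m_2 = -244/71, m_3 = 0.
On [3, 5], S(x) = -2 + 763/426·(x - 3) - 122/71·(x - 3)² + 61/213·(x - 3)³.
With (x - 3) = 2/3: S(11/3) = -8539/5751.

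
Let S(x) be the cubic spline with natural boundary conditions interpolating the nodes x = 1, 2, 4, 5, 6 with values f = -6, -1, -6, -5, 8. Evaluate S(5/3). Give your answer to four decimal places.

With M_i denoting the second derivative at x_i, h_i = 1, 2, 1, 1, and Δ_i = (y_(i+1) − y_i)/h_i = 5, -5/2, 1, 13:
  1·M_0 + 6·M_1 + 2·M_2 = 6(Δ_1 - Δ_0) = -45
  2·M_1 + 6·M_2 + 1·M_3 = 6(Δ_2 - Δ_1) = 21
  1·M_2 + 4·M_3 + 1·M_4 = 6(Δ_3 - Δ_2) = 72
Natural end conditions: M_0 = M_4 = 0.
Solving: M_0 = 0, M_1 = -1059/122, M_2 = 216/61, M_3 = 1044/61, M_4 = 0.
On [1, 2], S(x) = -6 + 1573/244·(x - 1) + 0·(x - 1)² - 353/244·(x - 1)³.
With (x - 1) = 2/3: S(5/3) = -7019/3294.

-2.1308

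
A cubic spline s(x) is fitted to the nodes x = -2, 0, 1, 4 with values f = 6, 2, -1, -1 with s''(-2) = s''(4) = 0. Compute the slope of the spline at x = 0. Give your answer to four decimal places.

-2.9362

Write m_i for s''(x_i). With h_i = 2, 1, 3 and divided differences Δ_i = -2, -3, 0, the continuity of s' gives the tridiagonal system
  2·m_0 + 6·m_1 + 1·m_2 = 6(Δ_1 - Δ_0) = -6
  1·m_1 + 8·m_2 + 3·m_3 = 6(Δ_2 - Δ_1) = 18
Natural end conditions: m_0 = m_3 = 0.
Forward elimination and back-substitution give m_0 = 0, m_1 = -66/47, m_2 = 114/47, m_3 = 0.
On [0, 1], s'(x) = b_1 + 2c_1·x + 3d_1·x² with b_1 = Δ_1 - h_1(2m_1 + m_2)/6 = -138/47, c_1 = m_1/2 = -33/47, d_1 = (m_2 - m_1)/(6h_1) = 30/47. So s'(0) = -138/47.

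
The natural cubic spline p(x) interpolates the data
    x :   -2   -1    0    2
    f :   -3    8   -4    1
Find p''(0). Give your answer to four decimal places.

21.1304

Write M_i for p''(x_i). With h_i = 1, 1, 2 and divided differences Δ_i = 11, -12, 5/2, the continuity of p' gives the tridiagonal system
  1·M_0 + 4·M_1 + 1·M_2 = 6(Δ_1 - Δ_0) = -138
  1·M_1 + 6·M_2 + 2·M_3 = 6(Δ_2 - Δ_1) = 87
Natural end conditions: M_0 = M_3 = 0.
Forward elimination and back-substitution give M_0 = 0, M_1 = -915/23, M_2 = 486/23, M_3 = 0.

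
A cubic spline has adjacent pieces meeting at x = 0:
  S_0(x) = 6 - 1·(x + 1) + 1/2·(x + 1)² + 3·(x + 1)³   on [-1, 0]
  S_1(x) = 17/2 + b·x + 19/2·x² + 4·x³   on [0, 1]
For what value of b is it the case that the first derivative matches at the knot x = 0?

S_0'(x) = -1 + 1·(x + 1) + 9·(x + 1)², so S_0'(0) = 9. On the right, S_1'(0) = b, so b = 9.

9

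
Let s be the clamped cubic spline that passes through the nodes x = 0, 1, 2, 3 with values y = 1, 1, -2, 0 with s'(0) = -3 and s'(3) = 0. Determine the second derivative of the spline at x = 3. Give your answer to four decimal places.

Write M_i for s''(x_i). With h_i = 1, 1, 1 and divided differences Δ_i = 0, -3, 2, the continuity of s' gives the tridiagonal system
  1·M_0 + 4·M_1 + 1·M_2 = 6(Δ_1 - Δ_0) = -18
  1·M_1 + 4·M_2 + 1·M_3 = 6(Δ_2 - Δ_1) = 30
Clamped end conditions give two more equations: 2h_0·M_0 + h_0·M_1 = 6(Δ_0 - s'(0)) = 18 and h_2·M_2 + 2h_2·M_3 = 6(s'(3) - Δ_2) = -12.
Hence M_0 = 74/5, M_1 = -58/5, M_2 = 68/5, M_3 = -64/5.

-12.8000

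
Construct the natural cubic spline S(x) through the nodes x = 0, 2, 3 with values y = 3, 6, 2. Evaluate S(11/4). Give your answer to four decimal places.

Let σ_i = S''(x_i). Step sizes h_i = 2, 1; slopes of the chords Δ_i = (y_(i+1) - y_i)/h_i = 3/2, -4.
  2·σ_0 + 6·σ_1 + 1·σ_2 = 6(Δ_1 - Δ_0) = -33
Natural end conditions: σ_0 = σ_2 = 0.
Forward elimination and back-substitution give σ_0 = 0, σ_1 = -11/2, σ_2 = 0.
On [2, 3], S(x) = 6 - 13/6·(x - 2) - 11/4·(x - 2)² + 11/12·(x - 2)³.
With (x - 2) = 3/4: S(11/4) = 823/256.

3.2148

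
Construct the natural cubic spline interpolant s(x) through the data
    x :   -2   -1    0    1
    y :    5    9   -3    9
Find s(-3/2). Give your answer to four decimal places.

9.2000

Write M_i for s''(x_i). With h_i = 1, 1, 1 and divided differences Δ_i = 4, -12, 12, the continuity of s' gives the tridiagonal system
  1·M_0 + 4·M_1 + 1·M_2 = 6(Δ_1 - Δ_0) = -96
  1·M_1 + 4·M_2 + 1·M_3 = 6(Δ_2 - Δ_1) = 144
Natural end conditions: M_0 = M_3 = 0.
Hence M_0 = 0, M_1 = -176/5, M_2 = 224/5, M_3 = 0.
On [-2, -1], s(x) = 5 + 148/15·(x + 2) + 0·(x + 2)² - 88/15·(x + 2)³.
With (x + 2) = 1/2: s(-3/2) = 46/5.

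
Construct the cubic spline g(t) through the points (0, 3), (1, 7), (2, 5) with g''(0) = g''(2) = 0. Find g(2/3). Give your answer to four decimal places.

With m_i denoting the second derivative at x_i, h_i = 1, 1, and Δ_i = (y_(i+1) − y_i)/h_i = 4, -2:
  1·m_0 + 4·m_1 + 1·m_2 = 6(Δ_1 - Δ_0) = -36
Natural end conditions: m_0 = m_2 = 0.
Solving: m_0 = 0, m_1 = -9, m_2 = 0.
On [0, 1], g(t) = 3 + 11/2·t + 0·t² - 3/2·t³.
With t = 2/3: g(2/3) = 56/9.

6.2222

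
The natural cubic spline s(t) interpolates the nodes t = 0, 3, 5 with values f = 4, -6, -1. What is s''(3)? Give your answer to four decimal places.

Let m_i = s''(x_i). Step sizes h_i = 3, 2; slopes of the chords Δ_i = (y_(i+1) - y_i)/h_i = -10/3, 5/2.
  3·m_0 + 10·m_1 + 2·m_2 = 6(Δ_1 - Δ_0) = 35
Natural end conditions: m_0 = m_2 = 0.
Solving: m_0 = 0, m_1 = 7/2, m_2 = 0.

3.5000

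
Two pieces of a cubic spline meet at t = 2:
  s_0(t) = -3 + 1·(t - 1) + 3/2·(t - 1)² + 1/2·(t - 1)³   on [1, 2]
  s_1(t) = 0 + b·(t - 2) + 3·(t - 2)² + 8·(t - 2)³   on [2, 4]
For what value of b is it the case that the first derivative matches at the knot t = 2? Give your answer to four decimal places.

5.5000

s_0'(t) = 1 + 3·(t - 1) + 3/2·(t - 1)², so s_0'(2) = 11/2. On the right, s_1'(2) = b, so b = 11/2.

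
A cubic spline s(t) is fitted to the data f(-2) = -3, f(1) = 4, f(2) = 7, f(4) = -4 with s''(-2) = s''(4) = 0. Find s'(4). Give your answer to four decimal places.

-8.4220

Put m_i = s'' at the i-th knot. Here h = (3, 1, 2) and Δ = (7/3, 3, -11/2), so the interior equations h_(i-1)·m_(i-1) + 2(h_(i-1)+h_i)·m_i + h_i·m_(i+1) = 6(Δ_i − Δ_(i-1)) read
  3·m_0 + 8·m_1 + 1·m_2 = 6(Δ_1 - Δ_0) = 4
  1·m_1 + 6·m_2 + 2·m_3 = 6(Δ_2 - Δ_1) = -51
Natural end conditions: m_0 = m_3 = 0.
Solving the tridiagonal system: m_0 = 0, m_1 = 75/47, m_2 = -412/47, m_3 = 0.
On [2, 4], s'(t) = b_2 + 2c_2·(t - 2) + 3d_2·(t - 2)² with b_2 = Δ_2 - h_2(2m_2 + m_3)/6 = 97/282, c_2 = m_2/2 = -206/47, d_2 = (m_3 - m_2)/(6h_2) = 103/141. So s'(4) = -2375/282.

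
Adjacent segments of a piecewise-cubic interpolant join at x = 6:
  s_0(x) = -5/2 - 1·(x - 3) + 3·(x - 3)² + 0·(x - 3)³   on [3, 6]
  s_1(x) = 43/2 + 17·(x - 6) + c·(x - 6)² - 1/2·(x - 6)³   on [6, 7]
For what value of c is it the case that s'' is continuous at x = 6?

s_0''(x) = 6 + 0·(x - 3), so s_0''(6) = 6. On the right, s_1''(6) = 2c, so c = 3.

3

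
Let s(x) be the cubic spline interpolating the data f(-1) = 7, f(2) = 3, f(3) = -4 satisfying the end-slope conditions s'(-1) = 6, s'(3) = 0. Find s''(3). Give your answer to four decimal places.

23.7500

Write M_i for s''(x_i). With h_i = 3, 1 and divided differences Δ_i = -4/3, -7, the continuity of s' gives the tridiagonal system
  3·M_0 + 8·M_1 + 1·M_2 = 6(Δ_1 - Δ_0) = -34
Clamped end conditions give two more equations: 2h_0·M_0 + h_0·M_1 = 6(Δ_0 - s'(-1)) = -44 and h_1·M_1 + 2h_1·M_2 = 6(s'(3) - Δ_1) = 42.
Solving: M_0 = -55/12, M_1 = -11/2, M_2 = 95/4.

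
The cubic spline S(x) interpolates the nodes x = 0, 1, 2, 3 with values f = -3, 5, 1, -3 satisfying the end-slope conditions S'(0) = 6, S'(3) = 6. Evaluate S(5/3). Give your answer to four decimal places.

With m_i denoting the second derivative at x_i, h_i = 1, 1, 1, and Δ_i = (y_(i+1) − y_i)/h_i = 8, -4, -4:
  1·m_0 + 4·m_1 + 1·m_2 = 6(Δ_1 - Δ_0) = -72
  1·m_1 + 4·m_2 + 1·m_3 = 6(Δ_2 - Δ_1) = 0
Clamped end conditions give two more equations: 2h_0·m_0 + h_0·m_1 = 6(Δ_0 - S'(0)) = 12 and h_2·m_2 + 2h_2·m_3 = 6(S'(3) - Δ_2) = 60.
Solving: m_0 = 84/5, m_1 = -108/5, m_2 = -12/5, m_3 = 156/5.
On [1, 2], S(x) = 5 + 18/5·(x - 1) - 54/5·(x - 1)² + 16/5·(x - 1)³.
With (x - 1) = 2/3: S(5/3) = 479/135.

3.5481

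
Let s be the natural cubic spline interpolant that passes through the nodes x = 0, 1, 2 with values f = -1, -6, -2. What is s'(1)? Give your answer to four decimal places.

With σ_i denoting the second derivative at x_i, h_i = 1, 1, and Δ_i = (y_(i+1) − y_i)/h_i = -5, 4:
  1·σ_0 + 4·σ_1 + 1·σ_2 = 6(Δ_1 - Δ_0) = 54
Natural end conditions: σ_0 = σ_2 = 0.
Forward elimination and back-substitution give σ_0 = 0, σ_1 = 27/2, σ_2 = 0.
On [1, 2], s'(x) = b_1 + 2c_1·(x - 1) + 3d_1·(x - 1)² with b_1 = Δ_1 - h_1(2σ_1 + σ_2)/6 = -1/2, c_1 = σ_1/2 = 27/4, d_1 = (σ_2 - σ_1)/(6h_1) = -9/4. So s'(1) = -1/2.

-0.5000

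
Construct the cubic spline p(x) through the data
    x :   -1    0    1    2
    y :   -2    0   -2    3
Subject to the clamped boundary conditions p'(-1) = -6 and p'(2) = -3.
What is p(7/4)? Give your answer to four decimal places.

Write m_i for p''(x_i). With h_i = 1, 1, 1 and divided differences Δ_i = 2, -2, 5, the continuity of p' gives the tridiagonal system
  1·m_0 + 4·m_1 + 1·m_2 = 6(Δ_1 - Δ_0) = -24
  1·m_1 + 4·m_2 + 1·m_3 = 6(Δ_2 - Δ_1) = 42
Clamped end conditions give two more equations: 2h_0·m_0 + h_0·m_1 = 6(Δ_0 - p'(-1)) = 48 and h_2·m_2 + 2h_2·m_3 = 6(p'(2) - Δ_2) = -48.
Forward elimination and back-substitution give m_0 = 172/5, m_1 = -104/5, m_2 = 124/5, m_3 = -182/5.
On [1, 2], p(x) = -2 + 14/5·(x - 1) + 62/5·(x - 1)² - 51/5·(x - 1)³.
With (x - 1) = 3/4: p(7/4) = 887/320.

2.7719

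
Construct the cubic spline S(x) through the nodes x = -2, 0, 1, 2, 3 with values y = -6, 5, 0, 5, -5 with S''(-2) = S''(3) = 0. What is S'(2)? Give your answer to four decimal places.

Put M_i = S'' at the i-th knot. Here h = (2, 1, 1, 1) and Δ = (11/2, -5, 5, -10), so the interior equations h_(i-1)·M_(i-1) + 2(h_(i-1)+h_i)·M_i + h_i·M_(i+1) = 6(Δ_i − Δ_(i-1)) read
  2·M_0 + 6·M_1 + 1·M_2 = 6(Δ_1 - Δ_0) = -63
  1·M_1 + 4·M_2 + 1·M_3 = 6(Δ_2 - Δ_1) = 60
  1·M_2 + 4·M_3 + 1·M_4 = 6(Δ_3 - Δ_2) = -90
Natural end conditions: M_0 = M_4 = 0.
Solving the tridiagonal system: M_0 = 0, M_1 = -1275/86, M_2 = 1116/43, M_3 = -2493/86, M_4 = 0.
On [2, 3], S'(x) = b_3 + 2c_3·(x - 2) + 3d_3·(x - 2)² with b_3 = Δ_3 - h_3(2M_3 + M_4)/6 = -29/86, c_3 = M_3/2 = -2493/172, d_3 = (M_4 - M_3)/(6h_3) = 831/172. So S'(2) = -29/86.

-0.3372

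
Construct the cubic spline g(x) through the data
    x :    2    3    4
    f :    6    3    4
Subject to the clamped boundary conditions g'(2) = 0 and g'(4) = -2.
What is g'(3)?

-1

Write σ_i for g''(x_i). With h_i = 1, 1 and divided differences Δ_i = -3, 1, the continuity of g' gives the tridiagonal system
  1·σ_0 + 4·σ_1 + 1·σ_2 = 6(Δ_1 - Δ_0) = 24
Clamped end conditions give two more equations: 2h_0·σ_0 + h_0·σ_1 = 6(Δ_0 - g'(2)) = -18 and h_1·σ_1 + 2h_1·σ_2 = 6(g'(4) - Δ_1) = -18.
Solving: σ_0 = -16, σ_1 = 14, σ_2 = -16.
On [3, 4], g'(x) = b_1 + 2c_1·(x - 3) + 3d_1·(x - 3)² with b_1 = Δ_1 - h_1(2σ_1 + σ_2)/6 = -1, c_1 = σ_1/2 = 7, d_1 = (σ_2 - σ_1)/(6h_1) = -5. So g'(3) = -1.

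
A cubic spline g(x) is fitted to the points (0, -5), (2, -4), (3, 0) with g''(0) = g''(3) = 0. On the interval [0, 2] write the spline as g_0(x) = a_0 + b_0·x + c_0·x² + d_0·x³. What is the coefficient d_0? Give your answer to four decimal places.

Put M_i = g'' at the i-th knot. Here h = (2, 1) and Δ = (1/2, 4), so the interior equations h_(i-1)·M_(i-1) + 2(h_(i-1)+h_i)·M_i + h_i·M_(i+1) = 6(Δ_i − Δ_(i-1)) read
  2·M_0 + 6·M_1 + 1·M_2 = 6(Δ_1 - Δ_0) = 21
Natural end conditions: M_0 = M_2 = 0.
Forward elimination and back-substitution give M_0 = 0, M_1 = 7/2, M_2 = 0.
On [0, 2], with g_0(x) = a_0 + b_0·x + c_0·x² + d_0·x³: c_0 = M_0/2 = 0, d_0 = (M_1 - M_0)/(6h_0) = 7/24, b_0 = Δ_0 - h_0(2M_0 + M_1)/6 = -2/3.

0.2917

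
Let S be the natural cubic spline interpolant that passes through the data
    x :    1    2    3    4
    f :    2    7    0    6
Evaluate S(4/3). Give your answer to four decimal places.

4.8716

Write m_i for S''(x_i). With h_i = 1, 1, 1 and divided differences Δ_i = 5, -7, 6, the continuity of S' gives the tridiagonal system
  1·m_0 + 4·m_1 + 1·m_2 = 6(Δ_1 - Δ_0) = -72
  1·m_1 + 4·m_2 + 1·m_3 = 6(Δ_2 - Δ_1) = 78
Natural end conditions: m_0 = m_3 = 0.
Forward elimination and back-substitution give m_0 = 0, m_1 = -122/5, m_2 = 128/5, m_3 = 0.
On [1, 2], S(x) = 2 + 136/15·(x - 1) + 0·(x - 1)² - 61/15·(x - 1)³.
With (x - 1) = 1/3: S(4/3) = 1973/405.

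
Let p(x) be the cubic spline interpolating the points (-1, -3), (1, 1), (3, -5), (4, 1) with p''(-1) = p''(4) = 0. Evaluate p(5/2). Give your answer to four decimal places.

-4.9233

Let m_i = p''(x_i). Step sizes h_i = 2, 2, 1; slopes of the chords Δ_i = (y_(i+1) - y_i)/h_i = 2, -3, 6.
  2·m_0 + 8·m_1 + 2·m_2 = 6(Δ_1 - Δ_0) = -30
  2·m_1 + 6·m_2 + 1·m_3 = 6(Δ_2 - Δ_1) = 54
Natural end conditions: m_0 = m_3 = 0.
Forward elimination and back-substitution give m_0 = 0, m_1 = -72/11, m_2 = 123/11, m_3 = 0.
On [1, 3], p(x) = 1 - 26/11·(x - 1) - 36/11·(x - 1)² + 65/44·(x - 1)³.
With (x - 1) = 3/2: p(5/2) = -1733/352.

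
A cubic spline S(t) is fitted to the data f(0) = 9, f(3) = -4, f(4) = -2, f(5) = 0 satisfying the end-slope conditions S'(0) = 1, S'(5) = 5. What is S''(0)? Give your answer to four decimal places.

-9.8851

Write σ_i for S''(x_i). With h_i = 3, 1, 1 and divided differences Δ_i = -13/3, 2, 2, the continuity of S' gives the tridiagonal system
  3·σ_0 + 8·σ_1 + 1·σ_2 = 6(Δ_1 - Δ_0) = 38
  1·σ_1 + 4·σ_2 + 1·σ_3 = 6(Δ_2 - Δ_1) = 0
Clamped end conditions give two more equations: 2h_0·σ_0 + h_0·σ_1 = 6(Δ_0 - S'(0)) = -32 and h_2·σ_2 + 2h_2·σ_3 = 6(S'(5) - Δ_2) = 18.
Forward elimination and back-substitution give σ_0 = -860/87, σ_1 = 264/29, σ_2 = -150/29, σ_3 = 336/29.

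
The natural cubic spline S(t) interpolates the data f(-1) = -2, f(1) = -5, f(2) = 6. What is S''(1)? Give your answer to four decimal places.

12.5000

Write σ_i for S''(x_i). With h_i = 2, 1 and divided differences Δ_i = -3/2, 11, the continuity of S' gives the tridiagonal system
  2·σ_0 + 6·σ_1 + 1·σ_2 = 6(Δ_1 - Δ_0) = 75
Natural end conditions: σ_0 = σ_2 = 0.
Solving the tridiagonal system: σ_0 = 0, σ_1 = 25/2, σ_2 = 0.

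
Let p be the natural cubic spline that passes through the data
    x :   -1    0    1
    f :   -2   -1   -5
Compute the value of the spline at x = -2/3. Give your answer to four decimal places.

With M_i denoting the second derivative at x_i, h_i = 1, 1, and Δ_i = (y_(i+1) − y_i)/h_i = 1, -4:
  1·M_0 + 4·M_1 + 1·M_2 = 6(Δ_1 - Δ_0) = -30
Natural end conditions: M_0 = M_2 = 0.
Solving: M_0 = 0, M_1 = -15/2, M_2 = 0.
On [-1, 0], p(x) = -2 + 9/4·(x + 1) + 0·(x + 1)² - 5/4·(x + 1)³.
With (x + 1) = 1/3: p(-2/3) = -35/27.

-1.2963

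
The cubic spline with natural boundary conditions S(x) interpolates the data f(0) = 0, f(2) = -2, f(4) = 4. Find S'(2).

Let M_i = S''(x_i). Step sizes h_i = 2, 2; slopes of the chords Δ_i = (y_(i+1) - y_i)/h_i = -1, 3.
  2·M_0 + 8·M_1 + 2·M_2 = 6(Δ_1 - Δ_0) = 24
Natural end conditions: M_0 = M_2 = 0.
Hence M_0 = 0, M_1 = 3, M_2 = 0.
On [2, 4], S'(x) = b_1 + 2c_1·(x - 2) + 3d_1·(x - 2)² with b_1 = Δ_1 - h_1(2M_1 + M_2)/6 = 1, c_1 = M_1/2 = 3/2, d_1 = (M_2 - M_1)/(6h_1) = -1/4. So S'(2) = 1.

1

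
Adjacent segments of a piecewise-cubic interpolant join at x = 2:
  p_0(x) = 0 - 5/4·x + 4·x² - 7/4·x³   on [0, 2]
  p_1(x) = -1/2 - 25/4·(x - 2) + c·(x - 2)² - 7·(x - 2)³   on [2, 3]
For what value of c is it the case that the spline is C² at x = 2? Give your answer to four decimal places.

-6.5000

p_0''(x) = 8 - 21/2·x, so p_0''(2) = -13. On the right, p_1''(2) = 2c, so c = -13/2.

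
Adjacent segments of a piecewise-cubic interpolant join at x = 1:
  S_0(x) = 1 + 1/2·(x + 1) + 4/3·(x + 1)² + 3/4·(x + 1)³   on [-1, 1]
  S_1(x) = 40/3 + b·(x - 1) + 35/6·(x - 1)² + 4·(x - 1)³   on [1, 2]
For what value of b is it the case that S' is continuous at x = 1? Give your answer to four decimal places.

S_0'(x) = 1/2 + 8/3·(x + 1) + 9/4·(x + 1)², so S_0'(1) = 89/6. On the right, S_1'(1) = b, so b = 89/6.

14.8333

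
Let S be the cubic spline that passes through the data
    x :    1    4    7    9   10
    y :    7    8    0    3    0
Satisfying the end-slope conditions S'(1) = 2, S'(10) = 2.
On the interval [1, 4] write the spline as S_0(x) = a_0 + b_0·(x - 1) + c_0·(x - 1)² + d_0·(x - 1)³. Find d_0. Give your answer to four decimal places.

Write M_i for S''(x_i). With h_i = 3, 3, 2, 1 and divided differences Δ_i = 1/3, -8/3, 3/2, -3, the continuity of S' gives the tridiagonal system
  3·M_0 + 12·M_1 + 3·M_2 = 6(Δ_1 - Δ_0) = -18
  3·M_1 + 10·M_2 + 2·M_3 = 6(Δ_2 - Δ_1) = 25
  2·M_2 + 6·M_3 + 1·M_4 = 6(Δ_3 - Δ_2) = -27
Clamped end conditions give two more equations: 2h_0·M_0 + h_0·M_1 = 6(Δ_0 - S'(1)) = -10 and h_3·M_3 + 2h_3·M_4 = 6(S'(10) - Δ_3) = 30.
Solving: M_0 = -65/216, M_1 = -295/108, M_2 = 1129/216, M_3 = -515/54, M_4 = 2135/108.
On [1, 4], with S_0(x) = a_0 + b_0·(x - 1) + c_0·(x - 1)² + d_0·(x - 1)³: c_0 = M_0/2 = -65/432, d_0 = (M_1 - M_0)/(6h_0) = -175/1296, b_0 = Δ_0 - h_0(2M_0 + M_1)/6 = 2.

-0.1350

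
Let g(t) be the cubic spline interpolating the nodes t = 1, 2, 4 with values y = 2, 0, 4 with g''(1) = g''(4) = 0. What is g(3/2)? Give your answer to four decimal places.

Put m_i = g'' at the i-th knot. Here h = (1, 2) and Δ = (-2, 2), so the interior equations h_(i-1)·m_(i-1) + 2(h_(i-1)+h_i)·m_i + h_i·m_(i+1) = 6(Δ_i − Δ_(i-1)) read
  1·m_0 + 6·m_1 + 2·m_2 = 6(Δ_1 - Δ_0) = 24
Natural end conditions: m_0 = m_2 = 0.
Solving the tridiagonal system: m_0 = 0, m_1 = 4, m_2 = 0.
On [1, 2], g(t) = 2 - 8/3·(t - 1) + 0·(t - 1)² + 2/3·(t - 1)³.
With (t - 1) = 1/2: g(3/2) = 3/4.

0.7500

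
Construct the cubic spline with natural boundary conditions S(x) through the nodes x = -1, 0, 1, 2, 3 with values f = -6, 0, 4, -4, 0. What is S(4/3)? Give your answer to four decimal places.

1.6720

Let m_i = S''(x_i). Step sizes h_i = 1, 1, 1, 1; slopes of the chords Δ_i = (y_(i+1) - y_i)/h_i = 6, 4, -8, 4.
  1·m_0 + 4·m_1 + 1·m_2 = 6(Δ_1 - Δ_0) = -12
  1·m_1 + 4·m_2 + 1·m_3 = 6(Δ_2 - Δ_1) = -72
  1·m_2 + 4·m_3 + 1·m_4 = 6(Δ_3 - Δ_2) = 72
Natural end conditions: m_0 = m_4 = 0.
Solving the tridiagonal system: m_0 = 0, m_1 = 45/14, m_2 = -174/7, m_3 = 339/14, m_4 = 0.
On [1, 2], S(x) = 4 - 15/4·(x - 1) - 87/7·(x - 1)² + 229/28·(x - 1)³.
With (x - 1) = 1/3: S(4/3) = 316/189.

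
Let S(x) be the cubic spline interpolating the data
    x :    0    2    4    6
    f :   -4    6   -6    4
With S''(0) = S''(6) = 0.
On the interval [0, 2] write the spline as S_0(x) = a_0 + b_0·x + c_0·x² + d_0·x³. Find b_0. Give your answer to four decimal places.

Write M_i for S''(x_i). With h_i = 2, 2, 2 and divided differences Δ_i = 5, -6, 5, the continuity of S' gives the tridiagonal system
  2·M_0 + 8·M_1 + 2·M_2 = 6(Δ_1 - Δ_0) = -66
  2·M_1 + 8·M_2 + 2·M_3 = 6(Δ_2 - Δ_1) = 66
Natural end conditions: M_0 = M_3 = 0.
Solving: M_0 = 0, M_1 = -11, M_2 = 11, M_3 = 0.
On [0, 2], with S_0(x) = a_0 + b_0·x + c_0·x² + d_0·x³: c_0 = M_0/2 = 0, d_0 = (M_1 - M_0)/(6h_0) = -11/12, b_0 = Δ_0 - h_0(2M_0 + M_1)/6 = 26/3.

8.6667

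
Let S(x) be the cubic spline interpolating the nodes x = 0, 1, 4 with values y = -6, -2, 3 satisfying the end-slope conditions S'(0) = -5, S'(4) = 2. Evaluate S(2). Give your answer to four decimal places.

1.8519

Write m_i for S''(x_i). With h_i = 1, 3 and divided differences Δ_i = 4, 5/3, the continuity of S' gives the tridiagonal system
  1·m_0 + 8·m_1 + 3·m_2 = 6(Δ_1 - Δ_0) = -14
Clamped end conditions give two more equations: 2h_0·m_0 + h_0·m_1 = 6(Δ_0 - S'(0)) = 54 and h_1·m_1 + 2h_1·m_2 = 6(S'(4) - Δ_1) = 2.
Solving: m_0 = 61/2, m_1 = -7, m_2 = 23/6.
On [1, 4], S(x) = -2 + 27/4·(x - 1) - 7/2·(x - 1)² + 65/108·(x - 1)³.
With (x - 1) = 1: S(2) = 50/27.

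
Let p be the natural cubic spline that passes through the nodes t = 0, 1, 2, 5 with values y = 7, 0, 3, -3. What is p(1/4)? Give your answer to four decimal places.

4.6074

Write σ_i for p''(x_i). With h_i = 1, 1, 3 and divided differences Δ_i = -7, 3, -2, the continuity of p' gives the tridiagonal system
  1·σ_0 + 4·σ_1 + 1·σ_2 = 6(Δ_1 - Δ_0) = 60
  1·σ_1 + 8·σ_2 + 3·σ_3 = 6(Δ_2 - Δ_1) = -30
Natural end conditions: σ_0 = σ_3 = 0.
Solving the tridiagonal system: σ_0 = 0, σ_1 = 510/31, σ_2 = -180/31, σ_3 = 0.
On [0, 1], p(t) = 7 - 302/31·t + 0·t² + 85/31·t³.
With t = 1/4: p(1/4) = 9141/1984.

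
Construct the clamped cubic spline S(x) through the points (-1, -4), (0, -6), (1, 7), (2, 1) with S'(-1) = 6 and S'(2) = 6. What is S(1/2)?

Put σ_i = S'' at the i-th knot. Here h = (1, 1, 1) and Δ = (-2, 13, -6), so the interior equations h_(i-1)·σ_(i-1) + 2(h_(i-1)+h_i)·σ_i + h_i·σ_(i+1) = 6(Δ_i − Δ_(i-1)) read
  1·σ_0 + 4·σ_1 + 1·σ_2 = 6(Δ_1 - Δ_0) = 90
  1·σ_1 + 4·σ_2 + 1·σ_3 = 6(Δ_2 - Δ_1) = -114
Clamped end conditions give two more equations: 2h_0·σ_0 + h_0·σ_1 = 6(Δ_0 - S'(-1)) = -48 and h_2·σ_2 + 2h_2·σ_3 = 6(S'(2) - Δ_2) = 72.
Solving the tridiagonal system: σ_0 = -242/5, σ_1 = 244/5, σ_2 = -284/5, σ_3 = 322/5.
On [0, 1], S(x) = -6 + 31/5·x + 122/5·x² - 88/5·x³.
With x = 1/2: S(1/2) = 1.

1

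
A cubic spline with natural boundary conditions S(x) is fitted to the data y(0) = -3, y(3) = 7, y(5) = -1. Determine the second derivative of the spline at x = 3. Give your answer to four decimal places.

Let σ_i = S''(x_i). Step sizes h_i = 3, 2; slopes of the chords Δ_i = (y_(i+1) - y_i)/h_i = 10/3, -4.
  3·σ_0 + 10·σ_1 + 2·σ_2 = 6(Δ_1 - Δ_0) = -44
Natural end conditions: σ_0 = σ_2 = 0.
Solving the tridiagonal system: σ_0 = 0, σ_1 = -22/5, σ_2 = 0.

-4.4000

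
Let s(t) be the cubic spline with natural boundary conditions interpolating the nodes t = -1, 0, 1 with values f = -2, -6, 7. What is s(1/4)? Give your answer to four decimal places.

-4.1445

With M_i denoting the second derivative at x_i, h_i = 1, 1, and Δ_i = (y_(i+1) − y_i)/h_i = -4, 13:
  1·M_0 + 4·M_1 + 1·M_2 = 6(Δ_1 - Δ_0) = 102
Natural end conditions: M_0 = M_2 = 0.
Hence M_0 = 0, M_1 = 51/2, M_2 = 0.
On [0, 1], s(t) = -6 + 9/2·t + 51/4·t² - 17/4·t³.
With t = 1/4: s(1/4) = -1061/256.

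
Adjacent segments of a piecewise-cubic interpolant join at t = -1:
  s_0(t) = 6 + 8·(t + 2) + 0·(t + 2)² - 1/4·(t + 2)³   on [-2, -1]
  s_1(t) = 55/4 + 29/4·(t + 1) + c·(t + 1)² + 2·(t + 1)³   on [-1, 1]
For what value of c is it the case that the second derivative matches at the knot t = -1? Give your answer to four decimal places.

s_0''(t) = 0 - 3/2·(t + 2), so s_0''(-1) = -3/2. On the right, s_1''(-1) = 2c, so c = -3/4.

-0.7500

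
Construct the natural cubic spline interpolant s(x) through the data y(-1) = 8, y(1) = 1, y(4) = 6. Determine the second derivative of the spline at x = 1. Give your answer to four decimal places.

Let M_i = s''(x_i). Step sizes h_i = 2, 3; slopes of the chords Δ_i = (y_(i+1) - y_i)/h_i = -7/2, 5/3.
  2·M_0 + 10·M_1 + 3·M_2 = 6(Δ_1 - Δ_0) = 31
Natural end conditions: M_0 = M_2 = 0.
Hence M_0 = 0, M_1 = 31/10, M_2 = 0.

3.1000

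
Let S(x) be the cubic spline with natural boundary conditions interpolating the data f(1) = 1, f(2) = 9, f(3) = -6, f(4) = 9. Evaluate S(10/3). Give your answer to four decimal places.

Put M_i = S'' at the i-th knot. Here h = (1, 1, 1) and Δ = (8, -15, 15), so the interior equations h_(i-1)·M_(i-1) + 2(h_(i-1)+h_i)·M_i + h_i·M_(i+1) = 6(Δ_i − Δ_(i-1)) read
  1·M_0 + 4·M_1 + 1·M_2 = 6(Δ_1 - Δ_0) = -138
  1·M_1 + 4·M_2 + 1·M_3 = 6(Δ_2 - Δ_1) = 180
Natural end conditions: M_0 = M_3 = 0.
Solving the tridiagonal system: M_0 = 0, M_1 = -244/5, M_2 = 286/5, M_3 = 0.
On [3, 4], S(x) = -6 - 61/15·(x - 3) + 143/5·(x - 3)² - 143/15·(x - 3)³.
With (x - 3) = 1/3: S(10/3) = -367/81.

-4.5309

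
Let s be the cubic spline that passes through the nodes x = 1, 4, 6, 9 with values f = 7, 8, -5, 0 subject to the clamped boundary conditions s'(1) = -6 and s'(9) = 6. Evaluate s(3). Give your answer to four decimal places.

7.6943

Let m_i = s''(x_i). Step sizes h_i = 3, 2, 3; slopes of the chords Δ_i = (y_(i+1) - y_i)/h_i = 1/3, -13/2, 5/3.
  3·m_0 + 10·m_1 + 2·m_2 = 6(Δ_1 - Δ_0) = -41
  2·m_1 + 10·m_2 + 3·m_3 = 6(Δ_2 - Δ_1) = 49
Clamped end conditions give two more equations: 2h_0·m_0 + h_0·m_1 = 6(Δ_0 - s'(1)) = 38 and h_2·m_2 + 2h_2·m_3 = 6(s'(9) - Δ_2) = 26.
Solving the tridiagonal system: m_0 = 2893/273, m_1 = -776/91, m_2 = 568/91, m_3 = 331/273.
On [1, 4], s(x) = 7 - 6·(x - 1) + 2893/546·(x - 1)² - 5221/4914·(x - 1)³.
With (x - 1) = 2: s(3) = 18905/2457.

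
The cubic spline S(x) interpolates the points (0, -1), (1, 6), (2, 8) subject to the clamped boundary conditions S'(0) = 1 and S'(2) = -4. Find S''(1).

-10

Put M_i = S'' at the i-th knot. Here h = (1, 1) and Δ = (7, 2), so the interior equations h_(i-1)·M_(i-1) + 2(h_(i-1)+h_i)·M_i + h_i·M_(i+1) = 6(Δ_i − Δ_(i-1)) read
  1·M_0 + 4·M_1 + 1·M_2 = 6(Δ_1 - Δ_0) = -30
Clamped end conditions give two more equations: 2h_0·M_0 + h_0·M_1 = 6(Δ_0 - S'(0)) = 36 and h_1·M_1 + 2h_1·M_2 = 6(S'(2) - Δ_1) = -36.
Solving: M_0 = 23, M_1 = -10, M_2 = -13.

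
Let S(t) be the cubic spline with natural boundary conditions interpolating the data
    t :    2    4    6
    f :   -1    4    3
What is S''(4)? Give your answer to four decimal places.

Put m_i = S'' at the i-th knot. Here h = (2, 2) and Δ = (5/2, -1/2), so the interior equations h_(i-1)·m_(i-1) + 2(h_(i-1)+h_i)·m_i + h_i·m_(i+1) = 6(Δ_i − Δ_(i-1)) read
  2·m_0 + 8·m_1 + 2·m_2 = 6(Δ_1 - Δ_0) = -18
Natural end conditions: m_0 = m_2 = 0.
Forward elimination and back-substitution give m_0 = 0, m_1 = -9/4, m_2 = 0.

-2.2500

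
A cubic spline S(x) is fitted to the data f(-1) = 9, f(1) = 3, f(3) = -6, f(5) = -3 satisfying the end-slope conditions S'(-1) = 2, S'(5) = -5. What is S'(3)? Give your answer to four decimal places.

Put m_i = S'' at the i-th knot. Here h = (2, 2, 2) and Δ = (-3, -9/2, 3/2), so the interior equations h_(i-1)·m_(i-1) + 2(h_(i-1)+h_i)·m_i + h_i·m_(i+1) = 6(Δ_i − Δ_(i-1)) read
  2·m_0 + 8·m_1 + 2·m_2 = 6(Δ_1 - Δ_0) = -9
  2·m_1 + 8·m_2 + 2·m_3 = 6(Δ_2 - Δ_1) = 36
Clamped end conditions give two more equations: 2h_0·m_0 + h_0·m_1 = 6(Δ_0 - S'(-1)) = -30 and h_2·m_2 + 2h_2·m_3 = 6(S'(5) - Δ_2) = -39.
Solving the tridiagonal system: m_0 = -101/15, m_1 = -23/15, m_2 = 251/30, m_3 = -209/15.
On [3, 5], S'(x) = b_2 + 2c_2·(x - 3) + 3d_2·(x - 3)² with b_2 = Δ_2 - h_2(2m_2 + m_3)/6 = 17/30, c_2 = m_2/2 = 251/60, d_2 = (m_3 - m_2)/(6h_2) = -223/120. So S'(3) = 17/30.

0.5667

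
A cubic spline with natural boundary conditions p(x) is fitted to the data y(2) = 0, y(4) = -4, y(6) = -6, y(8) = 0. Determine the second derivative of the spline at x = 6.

3

Write M_i for p''(x_i). With h_i = 2, 2, 2 and divided differences Δ_i = -2, -1, 3, the continuity of p' gives the tridiagonal system
  2·M_0 + 8·M_1 + 2·M_2 = 6(Δ_1 - Δ_0) = 6
  2·M_1 + 8·M_2 + 2·M_3 = 6(Δ_2 - Δ_1) = 24
Natural end conditions: M_0 = M_3 = 0.
Solving: M_0 = 0, M_1 = 0, M_2 = 3, M_3 = 0.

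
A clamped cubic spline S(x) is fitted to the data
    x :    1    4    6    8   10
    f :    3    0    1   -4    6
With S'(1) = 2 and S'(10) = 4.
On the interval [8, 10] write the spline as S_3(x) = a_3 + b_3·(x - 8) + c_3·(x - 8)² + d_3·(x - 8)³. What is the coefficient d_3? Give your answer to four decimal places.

-1.1667

Let m_i = S''(x_i). Step sizes h_i = 3, 2, 2, 2; slopes of the chords Δ_i = (y_(i+1) - y_i)/h_i = -1, 1/2, -5/2, 5.
  3·m_0 + 10·m_1 + 2·m_2 = 6(Δ_1 - Δ_0) = 9
  2·m_1 + 8·m_2 + 2·m_3 = 6(Δ_2 - Δ_1) = -18
  2·m_2 + 8·m_3 + 2·m_4 = 6(Δ_3 - Δ_2) = 45
Clamped end conditions give two more equations: 2h_0·m_0 + h_0·m_1 = 6(Δ_0 - S'(1)) = -18 and h_3·m_3 + 2h_3·m_4 = 6(S'(10) - Δ_3) = -6.
Hence m_0 = -14/3, m_1 = 10/3, m_2 = -31/6, m_3 = 25/3, m_4 = -17/3.
On [8, 10], with S_3(x) = a_3 + b_3·(x - 8) + c_3·(x - 8)² + d_3·(x - 8)³: c_3 = m_3/2 = 25/6, d_3 = (m_4 - m_3)/(6h_3) = -7/6, b_3 = Δ_3 - h_3(2m_3 + m_4)/6 = 4/3.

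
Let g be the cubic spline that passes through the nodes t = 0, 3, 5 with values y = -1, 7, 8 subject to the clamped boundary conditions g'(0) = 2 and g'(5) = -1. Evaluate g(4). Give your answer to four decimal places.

8.2375

Let M_i = g''(x_i). Step sizes h_i = 3, 2; slopes of the chords Δ_i = (y_(i+1) - y_i)/h_i = 8/3, 1/2.
  3·M_0 + 10·M_1 + 2·M_2 = 6(Δ_1 - Δ_0) = -13
Clamped end conditions give two more equations: 2h_0·M_0 + h_0·M_1 = 6(Δ_0 - g'(0)) = 4 and h_1·M_1 + 2h_1·M_2 = 6(g'(5) - Δ_1) = -9.
Forward elimination and back-substitution give M_0 = 41/30, M_1 = -7/5, M_2 = -31/20.
On [3, 5], g(t) = 7 + 39/20·(t - 3) - 7/10·(t - 3)² - 1/80·(t - 3)³.
With (t - 3) = 1: g(4) = 659/80.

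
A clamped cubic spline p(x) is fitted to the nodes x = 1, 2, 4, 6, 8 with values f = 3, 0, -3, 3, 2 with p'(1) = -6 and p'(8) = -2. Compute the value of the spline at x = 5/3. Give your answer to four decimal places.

0.6193

Put m_i = p'' at the i-th knot. Here h = (1, 2, 2, 2) and Δ = (-3, -3/2, 3, -1/2), so the interior equations h_(i-1)·m_(i-1) + 2(h_(i-1)+h_i)·m_i + h_i·m_(i+1) = 6(Δ_i − Δ_(i-1)) read
  1·m_0 + 6·m_1 + 2·m_2 = 6(Δ_1 - Δ_0) = 9
  2·m_1 + 8·m_2 + 2·m_3 = 6(Δ_2 - Δ_1) = 27
  2·m_2 + 8·m_3 + 2·m_4 = 6(Δ_3 - Δ_2) = -21
Clamped end conditions give two more equations: 2h_0·m_0 + h_0·m_1 = 6(Δ_0 - p'(1)) = 18 and h_3·m_3 + 2h_3·m_4 = 6(p'(8) - Δ_3) = -9.
Solving: m_0 = 424/43, m_1 = -74/43, m_2 = 407/86, m_3 = -319/86, m_4 = -17/43.
On [1, 2], p(x) = 3 - 6·(x - 1) + 212/43·(x - 1)² - 83/43·(x - 1)³.
With (x - 1) = 2/3: p(5/3) = 719/1161.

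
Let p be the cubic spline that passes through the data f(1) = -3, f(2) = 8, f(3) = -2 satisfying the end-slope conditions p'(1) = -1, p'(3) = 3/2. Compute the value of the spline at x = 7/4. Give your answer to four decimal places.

Put M_i = p'' at the i-th knot. Here h = (1, 1) and Δ = (11, -10), so the interior equations h_(i-1)·M_(i-1) + 2(h_(i-1)+h_i)·M_i + h_i·M_(i+1) = 6(Δ_i − Δ_(i-1)) read
  1·M_0 + 4·M_1 + 1·M_2 = 6(Δ_1 - Δ_0) = -126
Clamped end conditions give two more equations: 2h_0·M_0 + h_0·M_1 = 6(Δ_0 - p'(1)) = 72 and h_1·M_1 + 2h_1·M_2 = 6(p'(3) - Δ_1) = 69.
Solving the tridiagonal system: M_0 = 275/4, M_1 = -131/2, M_2 = 269/4.
On [1, 2], p(x) = -3 - 1·(x - 1) + 275/8·(x - 1)² - 179/8·(x - 1)³.
With (x - 1) = 3/4: p(7/4) = 3147/512.

6.1465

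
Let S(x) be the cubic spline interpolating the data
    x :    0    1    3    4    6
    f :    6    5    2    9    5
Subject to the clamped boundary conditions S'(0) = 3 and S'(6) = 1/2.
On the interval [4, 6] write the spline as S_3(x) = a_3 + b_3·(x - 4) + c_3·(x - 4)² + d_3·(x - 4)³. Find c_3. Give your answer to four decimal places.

-7.3333

With σ_i denoting the second derivative at x_i, h_i = 1, 2, 1, 2, and Δ_i = (y_(i+1) − y_i)/h_i = -1, -3/2, 7, -2:
  1·σ_0 + 6·σ_1 + 2·σ_2 = 6(Δ_1 - Δ_0) = -3
  2·σ_1 + 6·σ_2 + 1·σ_3 = 6(Δ_2 - Δ_1) = 51
  1·σ_2 + 6·σ_3 + 2·σ_4 = 6(Δ_3 - Δ_2) = -54
Clamped end conditions give two more equations: 2h_0·σ_0 + h_0·σ_1 = 6(Δ_0 - S'(0)) = -24 and h_3·σ_3 + 2h_3·σ_4 = 6(S'(6) - Δ_3) = 15.
Solving: σ_0 = -32/3, σ_1 = -8/3, σ_2 = 71/6, σ_3 = -44/3, σ_4 = 133/12.
On [4, 6], with S_3(x) = a_3 + b_3·(x - 4) + c_3·(x - 4)² + d_3·(x - 4)³: c_3 = σ_3/2 = -22/3, d_3 = (σ_4 - σ_3)/(6h_3) = 103/48, b_3 = Δ_3 - h_3(2σ_3 + σ_4)/6 = 49/12.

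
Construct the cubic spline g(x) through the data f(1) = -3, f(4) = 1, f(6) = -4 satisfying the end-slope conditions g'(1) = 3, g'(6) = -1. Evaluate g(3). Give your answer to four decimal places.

1.4074

Let M_i = g''(x_i). Step sizes h_i = 3, 2; slopes of the chords Δ_i = (y_(i+1) - y_i)/h_i = 4/3, -5/2.
  3·M_0 + 10·M_1 + 2·M_2 = 6(Δ_1 - Δ_0) = -23
Clamped end conditions give two more equations: 2h_0·M_0 + h_0·M_1 = 6(Δ_0 - g'(1)) = -10 and h_1·M_1 + 2h_1·M_2 = 6(g'(6) - Δ_1) = 9.
Hence M_0 = -1/6, M_1 = -3, M_2 = 15/4.
On [1, 4], g(x) = -3 + 3·(x - 1) - 1/12·(x - 1)² - 17/108·(x - 1)³.
With (x - 1) = 2: g(3) = 38/27.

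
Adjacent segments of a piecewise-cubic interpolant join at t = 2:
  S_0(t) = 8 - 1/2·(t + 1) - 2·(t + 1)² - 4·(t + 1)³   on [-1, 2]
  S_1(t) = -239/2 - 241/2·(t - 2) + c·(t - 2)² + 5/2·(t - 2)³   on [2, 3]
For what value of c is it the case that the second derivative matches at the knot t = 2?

S_0''(t) = -4 - 24·(t + 1), so S_0''(2) = -76. On the right, S_1''(2) = 2c, so c = -38.

-38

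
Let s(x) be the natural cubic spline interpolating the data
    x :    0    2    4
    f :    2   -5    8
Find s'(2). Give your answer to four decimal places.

1.5000

With M_i denoting the second derivative at x_i, h_i = 2, 2, and Δ_i = (y_(i+1) − y_i)/h_i = -7/2, 13/2:
  2·M_0 + 8·M_1 + 2·M_2 = 6(Δ_1 - Δ_0) = 60
Natural end conditions: M_0 = M_2 = 0.
Hence M_0 = 0, M_1 = 15/2, M_2 = 0.
On [2, 4], s'(x) = b_1 + 2c_1·(x - 2) + 3d_1·(x - 2)² with b_1 = Δ_1 - h_1(2M_1 + M_2)/6 = 3/2, c_1 = M_1/2 = 15/4, d_1 = (M_2 - M_1)/(6h_1) = -5/8. So s'(2) = 3/2.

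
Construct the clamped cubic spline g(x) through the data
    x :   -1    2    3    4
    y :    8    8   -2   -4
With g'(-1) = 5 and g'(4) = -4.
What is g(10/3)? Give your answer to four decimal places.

-3.0447

With M_i denoting the second derivative at x_i, h_i = 3, 1, 1, and Δ_i = (y_(i+1) − y_i)/h_i = 0, -10, -2:
  3·M_0 + 8·M_1 + 1·M_2 = 6(Δ_1 - Δ_0) = -60
  1·M_1 + 4·M_2 + 1·M_3 = 6(Δ_2 - Δ_1) = 48
Clamped end conditions give two more equations: 2h_0·M_0 + h_0·M_1 = 6(Δ_0 - g'(-1)) = -30 and h_2·M_2 + 2h_2·M_3 = 6(g'(4) - Δ_2) = -12.
Solving the tridiagonal system: M_0 = -4/29, M_1 = -282/29, M_2 = 528/29, M_3 = -438/29.
On [3, 4], g(x) = -2 - 161/29·(x - 3) + 264/29·(x - 3)² - 161/29·(x - 3)³.
With (x - 3) = 1/3: g(10/3) = -2384/783.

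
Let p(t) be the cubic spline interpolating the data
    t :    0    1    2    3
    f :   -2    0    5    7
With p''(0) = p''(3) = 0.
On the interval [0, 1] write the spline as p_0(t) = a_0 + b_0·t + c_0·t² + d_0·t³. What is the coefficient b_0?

Write M_i for p''(x_i). With h_i = 1, 1, 1 and divided differences Δ_i = 2, 5, 2, the continuity of p' gives the tridiagonal system
  1·M_0 + 4·M_1 + 1·M_2 = 6(Δ_1 - Δ_0) = 18
  1·M_1 + 4·M_2 + 1·M_3 = 6(Δ_2 - Δ_1) = -18
Natural end conditions: M_0 = M_3 = 0.
Solving the tridiagonal system: M_0 = 0, M_1 = 6, M_2 = -6, M_3 = 0.
On [0, 1], with p_0(t) = a_0 + b_0·t + c_0·t² + d_0·t³: c_0 = M_0/2 = 0, d_0 = (M_1 - M_0)/(6h_0) = 1, b_0 = Δ_0 - h_0(2M_0 + M_1)/6 = 1.

1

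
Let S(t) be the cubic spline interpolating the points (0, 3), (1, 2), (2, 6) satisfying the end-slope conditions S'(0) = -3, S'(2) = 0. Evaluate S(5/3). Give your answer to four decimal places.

Put σ_i = S'' at the i-th knot. Here h = (1, 1) and Δ = (-1, 4), so the interior equations h_(i-1)·σ_(i-1) + 2(h_(i-1)+h_i)·σ_i + h_i·σ_(i+1) = 6(Δ_i − Δ_(i-1)) read
  1·σ_0 + 4·σ_1 + 1·σ_2 = 6(Δ_1 - Δ_0) = 30
Clamped end conditions give two more equations: 2h_0·σ_0 + h_0·σ_1 = 6(Δ_0 - S'(0)) = 12 and h_1·σ_1 + 2h_1·σ_2 = 6(S'(2) - Δ_1) = -24.
Forward elimination and back-substitution give σ_0 = 0, σ_1 = 12, σ_2 = -18.
On [1, 2], S(t) = 2 + 3·(t - 1) + 6·(t - 1)² - 5·(t - 1)³.
With (t - 1) = 2/3: S(5/3) = 140/27.

5.1852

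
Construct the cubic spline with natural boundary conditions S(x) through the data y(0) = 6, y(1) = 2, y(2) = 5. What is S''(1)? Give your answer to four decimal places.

10.5000

Put σ_i = S'' at the i-th knot. Here h = (1, 1) and Δ = (-4, 3), so the interior equations h_(i-1)·σ_(i-1) + 2(h_(i-1)+h_i)·σ_i + h_i·σ_(i+1) = 6(Δ_i − Δ_(i-1)) read
  1·σ_0 + 4·σ_1 + 1·σ_2 = 6(Δ_1 - Δ_0) = 42
Natural end conditions: σ_0 = σ_2 = 0.
Hence σ_0 = 0, σ_1 = 21/2, σ_2 = 0.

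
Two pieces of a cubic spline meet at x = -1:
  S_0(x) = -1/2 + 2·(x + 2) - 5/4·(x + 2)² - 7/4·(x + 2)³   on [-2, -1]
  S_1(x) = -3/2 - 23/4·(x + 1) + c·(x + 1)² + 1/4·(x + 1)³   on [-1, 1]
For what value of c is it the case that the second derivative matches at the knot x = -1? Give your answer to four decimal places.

S_0''(x) = -5/2 - 21/2·(x + 2), so S_0''(-1) = -13. On the right, S_1''(-1) = 2c, so c = -13/2.

-6.5000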